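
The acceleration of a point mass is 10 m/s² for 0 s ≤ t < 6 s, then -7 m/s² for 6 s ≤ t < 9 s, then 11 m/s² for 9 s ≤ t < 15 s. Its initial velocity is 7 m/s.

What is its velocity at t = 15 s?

112 m/s

Δv equals the area under the a-t graph; then v = v₀ + Δv.
0–6 s: 10 × 6 = 60 m/s
6–9 s: -7 × 3 = -21 m/s
9–15 s: 11 × 6 = 66 m/s
Δv = 105 m/s, so v(15) = 7 + (105) = 112 m/s.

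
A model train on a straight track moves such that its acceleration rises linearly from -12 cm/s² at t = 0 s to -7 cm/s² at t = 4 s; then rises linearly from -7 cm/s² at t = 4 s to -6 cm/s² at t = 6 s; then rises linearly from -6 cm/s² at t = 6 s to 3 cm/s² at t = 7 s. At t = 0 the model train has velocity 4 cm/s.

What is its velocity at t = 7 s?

-48.5 cm/s

Δv equals the area under the a-t graph; then v = v₀ + Δv.
0–4 s: ½(-12 + -7)(4) = -38 cm/s
4–6 s: ½(-7 + -6)(2) = -13 cm/s
6–7 s: ½(-6 + 3)(1) = -1.5 cm/s
Δv = -52.5 cm/s, so v(7) = 4 + (-52.5) = -48.5 cm/s.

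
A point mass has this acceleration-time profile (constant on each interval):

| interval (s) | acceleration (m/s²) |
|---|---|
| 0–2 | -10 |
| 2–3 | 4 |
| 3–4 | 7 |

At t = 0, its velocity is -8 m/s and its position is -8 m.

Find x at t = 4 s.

-90.5 m

On each constant-a segment, Δv = aΔt and Δx = v₀Δt + ½aΔt²; chain segment to segment.
0–2 s: v starts -8 m/s; Δx = -8·2 + ½·-10·2² = -36 m; v ends -28 m/s.
2–3 s: v starts -28 m/s; Δx = -28·1 + ½·4·1² = -26 m; v ends -24 m/s.
3–4 s: v starts -24 m/s; Δx = -24·1 + ½·7·1² = -20.5 m; v ends -17 m/s.
x(4) = -8 + Σ Δx = -90.5 m.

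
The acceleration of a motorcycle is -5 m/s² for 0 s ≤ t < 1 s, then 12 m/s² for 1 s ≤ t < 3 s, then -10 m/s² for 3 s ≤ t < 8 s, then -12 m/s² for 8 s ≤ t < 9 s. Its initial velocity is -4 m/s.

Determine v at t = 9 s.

Δv equals the area under the a-t graph; then v = v₀ + Δv.
0–1 s: -5 × 1 = -5 m/s
1–3 s: 12 × 2 = 24 m/s
3–8 s: -10 × 5 = -50 m/s
8–9 s: -12 × 1 = -12 m/s
Δv = -43 m/s, so v(9) = -4 + (-43) = -47 m/s.

-47 m/s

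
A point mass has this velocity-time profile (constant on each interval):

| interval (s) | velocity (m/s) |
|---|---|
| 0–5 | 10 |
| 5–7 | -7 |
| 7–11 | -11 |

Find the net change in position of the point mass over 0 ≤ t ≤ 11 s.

-8 m

Net displacement equals the area under the velocity-time graph (areas below the axis count negative).
0–5 s: 10 × 5 = 50 m
5–7 s: -7 × 2 = -14 m
7–11 s: -11 × 4 = -44 m
Net displacement = -8 m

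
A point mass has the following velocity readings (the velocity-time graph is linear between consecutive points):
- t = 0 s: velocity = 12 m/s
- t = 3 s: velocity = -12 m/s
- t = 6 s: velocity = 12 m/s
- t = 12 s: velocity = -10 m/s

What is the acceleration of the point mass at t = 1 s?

-8 m/s²

Acceleration is the slope of the v-t graph on 0–3 s: (-12 − 12)/(3 − 0) = -8 m/s².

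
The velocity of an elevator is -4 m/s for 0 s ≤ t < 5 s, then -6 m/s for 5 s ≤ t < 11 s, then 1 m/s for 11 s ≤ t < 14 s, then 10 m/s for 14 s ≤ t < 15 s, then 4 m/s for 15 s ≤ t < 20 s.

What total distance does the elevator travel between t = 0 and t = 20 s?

Distance (not displacement) is the total path length: add the absolute areas under v-t.
0–5 s: |-4| × 5 = 20 m
5–11 s: |-6| × 6 = 36 m
11–14 s: |1| × 3 = 3 m
14–15 s: |10| × 1 = 10 m
15–20 s: |4| × 5 = 20 m
Total distance = 89 m

89 m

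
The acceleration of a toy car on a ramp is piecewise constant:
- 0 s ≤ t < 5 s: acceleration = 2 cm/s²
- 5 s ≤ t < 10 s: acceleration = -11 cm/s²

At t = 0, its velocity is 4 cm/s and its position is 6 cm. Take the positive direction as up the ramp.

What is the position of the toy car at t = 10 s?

On each constant-a segment, Δv = aΔt and Δx = v₀Δt + ½aΔt²; chain segment to segment.
0–5 s: v starts 4 cm/s; Δx = 4·5 + ½·2·5² = 45 cm; v ends 14 cm/s.
5–10 s: v starts 14 cm/s; Δx = 14·5 + ½·-11·5² = -67.5 cm; v ends -41 cm/s.
x(10) = 6 + Σ Δx = -16.5 cm.

-16.5 cm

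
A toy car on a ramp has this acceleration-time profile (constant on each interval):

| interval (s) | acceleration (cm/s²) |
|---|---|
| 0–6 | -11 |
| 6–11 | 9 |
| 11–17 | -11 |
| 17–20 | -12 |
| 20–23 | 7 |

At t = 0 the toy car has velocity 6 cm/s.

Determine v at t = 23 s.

Δv equals the area under the a-t graph; then v = v₀ + Δv.
0–6 s: -11 × 6 = -66 cm/s
6–11 s: 9 × 5 = 45 cm/s
11–17 s: -11 × 6 = -66 cm/s
17–20 s: -12 × 3 = -36 cm/s
20–23 s: 7 × 3 = 21 cm/s
Δv = -102 cm/s, so v(23) = 6 + (-102) = -96 cm/s.

-96 cm/s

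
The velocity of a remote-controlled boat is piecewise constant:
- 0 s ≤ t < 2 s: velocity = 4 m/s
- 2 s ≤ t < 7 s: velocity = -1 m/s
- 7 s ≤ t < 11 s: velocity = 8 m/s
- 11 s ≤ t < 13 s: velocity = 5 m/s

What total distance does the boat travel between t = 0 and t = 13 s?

55 m

Total distance travelled is ∫|v| dt — sum the magnitudes of each area piece.
0–2 s: |4| × 2 = 8 m
2–7 s: |-1| × 5 = 5 m
7–11 s: |8| × 4 = 32 m
11–13 s: |5| × 2 = 10 m
Total distance = 55 m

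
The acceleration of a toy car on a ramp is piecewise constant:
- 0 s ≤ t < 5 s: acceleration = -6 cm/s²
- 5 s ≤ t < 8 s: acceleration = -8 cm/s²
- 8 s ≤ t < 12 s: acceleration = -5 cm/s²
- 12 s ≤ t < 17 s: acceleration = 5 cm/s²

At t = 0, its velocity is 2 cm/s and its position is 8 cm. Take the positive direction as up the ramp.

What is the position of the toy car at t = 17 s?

-722.5 cm

On each constant-a segment, Δv = aΔt and Δx = v₀Δt + ½aΔt²; chain segment to segment.
0–5 s: v starts 2 cm/s; Δx = 2·5 + ½·-6·5² = -65 cm; v ends -28 cm/s.
5–8 s: v starts -28 cm/s; Δx = -28·3 + ½·-8·3² = -120 cm; v ends -52 cm/s.
8–12 s: v starts -52 cm/s; Δx = -52·4 + ½·-5·4² = -248 cm; v ends -72 cm/s.
12–17 s: v starts -72 cm/s; Δx = -72·5 + ½·5·5² = -297.5 cm; v ends -47 cm/s.
x(17) = 8 + Σ Δx = -722.5 cm.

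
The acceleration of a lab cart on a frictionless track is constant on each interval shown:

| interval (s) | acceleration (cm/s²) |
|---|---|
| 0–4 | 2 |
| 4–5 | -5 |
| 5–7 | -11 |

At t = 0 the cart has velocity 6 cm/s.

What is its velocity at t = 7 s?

Δv equals the area under the a-t graph; then v = v₀ + Δv.
0–4 s: 2 × 4 = 8 cm/s
4–5 s: -5 × 1 = -5 cm/s
5–7 s: -11 × 2 = -22 cm/s
Δv = -19 cm/s, so v(7) = 6 + (-19) = -13 cm/s.

-13 cm/s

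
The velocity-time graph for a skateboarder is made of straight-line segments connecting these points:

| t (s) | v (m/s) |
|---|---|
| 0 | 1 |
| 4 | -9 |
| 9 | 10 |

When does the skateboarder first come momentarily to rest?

v changes sign on 0–4 s (from 1 to -9); the graph is linear there, so v = 0 at t = 0 + (-1)·(4 − 0)/(-9 − 1) = 0.4 s.

t = 0.4 s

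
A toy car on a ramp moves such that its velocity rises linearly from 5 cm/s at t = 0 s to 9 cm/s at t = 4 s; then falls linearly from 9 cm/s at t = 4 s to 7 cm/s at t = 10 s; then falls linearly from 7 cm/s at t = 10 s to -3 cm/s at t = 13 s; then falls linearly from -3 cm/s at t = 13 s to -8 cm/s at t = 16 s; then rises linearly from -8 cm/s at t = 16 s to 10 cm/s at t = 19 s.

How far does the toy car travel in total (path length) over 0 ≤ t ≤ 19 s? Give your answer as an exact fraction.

Distance (not displacement) is the total path length: add the absolute areas under v-t.
0–4 s: |½(5 + 9)(4)| = 28 cm
4–10 s: |½(9 + 7)(6)| = 48 cm
10–13 s: v = 0 at t = 12.1 s; triangle areas 7.35 + 1.35 = 8.7 cm
13–16 s: |½(-3 + -8)(3)| = 16.5 cm
16–19 s: v = 0 at t = 52/3 s; triangle areas 16/3 + 25/3 = 41/3 cm
Total distance = 1723/15 cm

1723/15 cm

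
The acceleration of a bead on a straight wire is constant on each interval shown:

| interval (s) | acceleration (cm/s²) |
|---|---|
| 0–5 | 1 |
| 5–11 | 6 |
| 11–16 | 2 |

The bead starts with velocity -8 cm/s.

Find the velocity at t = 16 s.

43 cm/s

Δv equals the area under the a-t graph; then v = v₀ + Δv.
0–5 s: 1 × 5 = 5 cm/s
5–11 s: 6 × 6 = 36 cm/s
11–16 s: 2 × 5 = 10 cm/s
Δv = 51 cm/s, so v(16) = -8 + (51) = 43 cm/s.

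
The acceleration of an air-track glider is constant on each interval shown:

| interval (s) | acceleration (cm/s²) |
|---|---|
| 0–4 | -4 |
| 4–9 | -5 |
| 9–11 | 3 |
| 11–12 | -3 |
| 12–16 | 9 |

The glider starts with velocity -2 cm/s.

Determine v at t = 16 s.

-4 cm/s

Δv equals the area under the a-t graph; then v = v₀ + Δv.
0–4 s: -4 × 4 = -16 cm/s
4–9 s: -5 × 5 = -25 cm/s
9–11 s: 3 × 2 = 6 cm/s
11–12 s: -3 × 1 = -3 cm/s
12–16 s: 9 × 4 = 36 cm/s
Δv = -2 cm/s, so v(16) = -2 + (-2) = -4 cm/s.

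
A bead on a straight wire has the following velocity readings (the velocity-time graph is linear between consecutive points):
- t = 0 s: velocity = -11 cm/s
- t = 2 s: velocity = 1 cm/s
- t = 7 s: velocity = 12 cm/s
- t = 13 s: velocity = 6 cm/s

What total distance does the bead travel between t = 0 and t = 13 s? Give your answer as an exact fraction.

290/3 cm

Total distance travelled is ∫|v| dt — sum the magnitudes of each area piece.
0–2 s: v = 0 at t = 11/6 s; triangle areas 121/12 + 1/12 = 61/6 cm
2–7 s: |½(1 + 12)(5)| = 32.5 cm
7–13 s: |½(12 + 6)(6)| = 54 cm
Total distance = 290/3 cm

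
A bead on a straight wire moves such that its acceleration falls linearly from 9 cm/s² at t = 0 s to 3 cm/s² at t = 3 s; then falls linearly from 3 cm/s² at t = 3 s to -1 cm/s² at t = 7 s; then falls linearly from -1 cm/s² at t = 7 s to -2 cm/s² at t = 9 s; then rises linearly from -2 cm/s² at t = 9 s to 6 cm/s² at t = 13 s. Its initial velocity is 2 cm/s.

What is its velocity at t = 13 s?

Δv equals the area under the a-t graph; then v = v₀ + Δv.
0–3 s: ½(9 + 3)(3) = 18 cm/s
3–7 s: ½(3 + -1)(4) = 4 cm/s
7–9 s: ½(-1 + -2)(2) = -3 cm/s
9–13 s: ½(-2 + 6)(4) = 8 cm/s
Δv = 27 cm/s, so v(13) = 2 + (27) = 29 cm/s.

29 cm/s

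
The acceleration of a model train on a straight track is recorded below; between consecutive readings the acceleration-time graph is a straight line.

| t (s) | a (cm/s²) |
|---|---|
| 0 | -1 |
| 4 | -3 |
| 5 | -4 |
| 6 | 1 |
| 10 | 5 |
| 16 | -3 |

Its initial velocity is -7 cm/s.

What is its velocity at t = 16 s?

Δv equals the area under the a-t graph; then v = v₀ + Δv.
0–4 s: ½(-1 + -3)(4) = -8 cm/s
4–5 s: ½(-3 + -4)(1) = -3.5 cm/s
5–6 s: ½(-4 + 1)(1) = -1.5 cm/s
6–10 s: ½(1 + 5)(4) = 12 cm/s
10–16 s: ½(5 + -3)(6) = 6 cm/s
Δv = 5 cm/s, so v(16) = -7 + (5) = -2 cm/s.

-2 cm/s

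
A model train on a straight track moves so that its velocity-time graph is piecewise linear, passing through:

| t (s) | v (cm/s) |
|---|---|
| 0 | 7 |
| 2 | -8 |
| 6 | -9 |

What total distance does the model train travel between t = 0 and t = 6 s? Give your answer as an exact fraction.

Distance (not displacement) is the total path length: add the absolute areas under v-t.
0–2 s: v = 0 at t = 14/15 s; triangle areas 49/15 + 64/15 = 113/15 cm
2–6 s: |½(-8 + -9)(4)| = 34 cm
Total distance = 623/15 cm

623/15 cm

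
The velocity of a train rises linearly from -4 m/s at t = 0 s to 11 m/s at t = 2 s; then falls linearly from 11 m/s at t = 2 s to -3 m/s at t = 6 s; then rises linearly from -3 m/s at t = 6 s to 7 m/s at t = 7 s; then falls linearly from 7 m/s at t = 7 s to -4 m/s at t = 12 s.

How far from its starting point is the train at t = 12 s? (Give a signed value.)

32.5 m

Net displacement equals the area under the velocity-time graph (areas below the axis count negative).
0–2 s: ½(-4 + 11)(2) = 7 m
2–6 s: ½(11 + -3)(4) = 16 m
6–7 s: ½(-3 + 7)(1) = 2 m
7–12 s: ½(7 + -4)(5) = 7.5 m
Net displacement = 32.5 m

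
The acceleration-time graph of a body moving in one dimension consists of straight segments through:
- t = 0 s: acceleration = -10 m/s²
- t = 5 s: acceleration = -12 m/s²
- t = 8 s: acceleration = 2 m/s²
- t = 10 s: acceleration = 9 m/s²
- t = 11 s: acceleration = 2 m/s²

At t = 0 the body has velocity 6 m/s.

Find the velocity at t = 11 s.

Δv equals the area under the a-t graph; then v = v₀ + Δv.
0–5 s: ½(-10 + -12)(5) = -55 m/s
5–8 s: ½(-12 + 2)(3) = -15 m/s
8–10 s: ½(2 + 9)(2) = 11 m/s
10–11 s: ½(9 + 2)(1) = 5.5 m/s
Δv = -53.5 m/s, so v(11) = 6 + (-53.5) = -47.5 m/s.

-47.5 m/s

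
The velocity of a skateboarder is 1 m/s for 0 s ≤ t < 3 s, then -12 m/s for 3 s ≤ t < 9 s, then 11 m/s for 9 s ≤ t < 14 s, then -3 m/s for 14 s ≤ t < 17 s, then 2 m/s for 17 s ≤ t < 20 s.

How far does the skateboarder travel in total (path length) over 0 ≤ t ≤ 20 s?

145 m

Distance (not displacement) is the total path length: add the absolute areas under v-t.
0–3 s: |1| × 3 = 3 m
3–9 s: |-12| × 6 = 72 m
9–14 s: |11| × 5 = 55 m
14–17 s: |-3| × 3 = 9 m
17–20 s: |2| × 3 = 6 m
Total distance = 145 m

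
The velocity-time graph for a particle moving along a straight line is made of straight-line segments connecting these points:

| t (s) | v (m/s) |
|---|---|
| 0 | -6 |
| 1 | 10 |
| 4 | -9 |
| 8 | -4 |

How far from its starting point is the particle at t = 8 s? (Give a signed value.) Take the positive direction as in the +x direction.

-22.5 m

Displacement is the signed area under the v-t curve.
0–1 s: ½(-6 + 10)(1) = 2 m
1–4 s: ½(10 + -9)(3) = 1.5 m
4–8 s: ½(-9 + -4)(4) = -26 m
Net displacement = -22.5 m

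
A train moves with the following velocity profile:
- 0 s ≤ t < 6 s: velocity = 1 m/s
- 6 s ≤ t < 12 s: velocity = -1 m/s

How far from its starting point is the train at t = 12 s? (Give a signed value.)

0 m

Displacement is the signed area under the v-t curve.
0–6 s: 1 × 6 = 6 m
6–12 s: -1 × 6 = -6 m
Net displacement = 0 m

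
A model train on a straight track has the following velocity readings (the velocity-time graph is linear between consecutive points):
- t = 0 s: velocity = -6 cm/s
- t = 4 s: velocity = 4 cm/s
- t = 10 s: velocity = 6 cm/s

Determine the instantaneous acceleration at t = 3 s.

2.5 cm/s²

Acceleration is the slope of the v-t graph on 0–4 s: (4 − -6)/(4 − 0) = 2.5 cm/s².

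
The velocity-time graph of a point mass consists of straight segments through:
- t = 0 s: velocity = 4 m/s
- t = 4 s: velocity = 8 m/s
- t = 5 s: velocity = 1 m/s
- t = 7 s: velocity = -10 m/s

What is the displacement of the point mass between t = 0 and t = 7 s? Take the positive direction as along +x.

Net displacement equals the area under the velocity-time graph (areas below the axis count negative).
0–4 s: ½(4 + 8)(4) = 24 m
4–5 s: ½(8 + 1)(1) = 4.5 m
5–7 s: ½(1 + -10)(2) = -9 m
Net displacement = 19.5 m

19.5 m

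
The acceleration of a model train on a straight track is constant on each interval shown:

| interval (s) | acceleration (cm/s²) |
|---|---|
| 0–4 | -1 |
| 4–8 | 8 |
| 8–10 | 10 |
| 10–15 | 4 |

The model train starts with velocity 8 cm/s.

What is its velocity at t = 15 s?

Δv equals the area under the a-t graph; then v = v₀ + Δv.
0–4 s: -1 × 4 = -4 cm/s
4–8 s: 8 × 4 = 32 cm/s
8–10 s: 10 × 2 = 20 cm/s
10–15 s: 4 × 5 = 20 cm/s
Δv = 68 cm/s, so v(15) = 8 + (68) = 76 cm/s.

76 cm/s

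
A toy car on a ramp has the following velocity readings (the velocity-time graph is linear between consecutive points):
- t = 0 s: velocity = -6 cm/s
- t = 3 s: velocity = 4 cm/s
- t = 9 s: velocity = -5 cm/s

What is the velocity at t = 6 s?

-0.5 cm/s

On 3–9 s the graph is linear from 4 to -5 cm/s: v(6) = 4 + (-5 − 4)·(6 − 3)/(9 − 3) = -0.5 cm/s.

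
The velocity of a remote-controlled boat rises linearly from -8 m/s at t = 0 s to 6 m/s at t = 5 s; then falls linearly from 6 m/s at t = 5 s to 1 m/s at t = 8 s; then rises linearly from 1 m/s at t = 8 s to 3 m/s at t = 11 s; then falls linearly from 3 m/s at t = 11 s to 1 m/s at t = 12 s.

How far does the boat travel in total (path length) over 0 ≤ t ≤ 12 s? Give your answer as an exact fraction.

Distance (not displacement) is the total path length: add the absolute areas under v-t.
0–5 s: v = 0 at t = 20/7 s; triangle areas 80/7 + 45/7 = 125/7 m
5–8 s: |½(6 + 1)(3)| = 10.5 m
8–11 s: |½(1 + 3)(3)| = 6 m
11–12 s: |½(3 + 1)(1)| = 2 m
Total distance = 509/14 m

509/14 m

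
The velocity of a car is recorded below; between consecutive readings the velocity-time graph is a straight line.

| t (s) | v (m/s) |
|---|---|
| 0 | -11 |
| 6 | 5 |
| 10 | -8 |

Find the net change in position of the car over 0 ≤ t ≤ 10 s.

Displacement is the signed area under the v-t curve.
0–6 s: ½(-11 + 5)(6) = -18 m
6–10 s: ½(5 + -8)(4) = -6 m
Net displacement = -24 m

-24 m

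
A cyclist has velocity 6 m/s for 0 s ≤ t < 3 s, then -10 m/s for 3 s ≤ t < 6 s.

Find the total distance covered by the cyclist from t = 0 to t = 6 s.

48 m

Distance (not displacement) is the total path length: add the absolute areas under v-t.
0–3 s: |6| × 3 = 18 m
3–6 s: |-10| × 3 = 30 m
Total distance = 48 m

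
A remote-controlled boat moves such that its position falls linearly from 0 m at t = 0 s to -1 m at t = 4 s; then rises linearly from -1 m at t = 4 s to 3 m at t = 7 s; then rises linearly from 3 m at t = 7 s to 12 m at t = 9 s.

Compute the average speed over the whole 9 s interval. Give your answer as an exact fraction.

14/9 m/s

Average speed = (total path length)/(elapsed time); on a piecewise-linear x-t graph the path length is Σ|Δx|.
0–4 s: |Δx| = |-1 − 0| = 1 m
4–7 s: |Δx| = |3 − -1| = 4 m
7–9 s: |Δx| = |12 − 3| = 9 m
Total path = 14 m; average speed = 14/9 = 14/9 m/s.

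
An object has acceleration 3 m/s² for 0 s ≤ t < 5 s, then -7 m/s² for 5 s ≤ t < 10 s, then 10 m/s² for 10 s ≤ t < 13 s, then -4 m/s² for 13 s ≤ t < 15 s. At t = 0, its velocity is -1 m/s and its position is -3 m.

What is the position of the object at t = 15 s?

On each constant-a segment, Δv = aΔt and Δx = v₀Δt + ½aΔt²; chain segment to segment.
0–5 s: v starts -1 m/s; Δx = -1·5 + ½·3·5² = 32.5 m; v ends 14 m/s.
5–10 s: v starts 14 m/s; Δx = 14·5 + ½·-7·5² = -17.5 m; v ends -21 m/s.
10–13 s: v starts -21 m/s; Δx = -21·3 + ½·10·3² = -18 m; v ends 9 m/s.
13–15 s: v starts 9 m/s; Δx = 9·2 + ½·-4·2² = 10 m; v ends 1 m/s.
x(15) = -3 + Σ Δx = 4 m.

4 m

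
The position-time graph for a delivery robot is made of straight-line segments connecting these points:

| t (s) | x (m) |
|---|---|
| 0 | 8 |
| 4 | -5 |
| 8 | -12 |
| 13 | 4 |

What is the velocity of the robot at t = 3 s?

-3.25 m/s

Velocity is the slope of the x-t graph on 0–4 s: (-5 − 8)/(4 − 0) = -3.25 m/s.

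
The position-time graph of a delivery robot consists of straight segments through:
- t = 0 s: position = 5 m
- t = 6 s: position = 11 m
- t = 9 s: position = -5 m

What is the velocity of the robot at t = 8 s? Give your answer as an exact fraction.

-16/3 m/s

Velocity is the slope of the x-t graph on 6–9 s: (-5 − 11)/(9 − 6) = -16/3 m/s.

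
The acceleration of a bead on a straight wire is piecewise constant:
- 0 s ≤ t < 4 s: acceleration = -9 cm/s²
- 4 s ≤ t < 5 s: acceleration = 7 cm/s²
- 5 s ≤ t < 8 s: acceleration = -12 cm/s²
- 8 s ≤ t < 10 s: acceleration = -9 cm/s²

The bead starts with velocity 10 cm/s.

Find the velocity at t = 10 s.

Δv equals the area under the a-t graph; then v = v₀ + Δv.
0–4 s: -9 × 4 = -36 cm/s
4–5 s: 7 × 1 = 7 cm/s
5–8 s: -12 × 3 = -36 cm/s
8–10 s: -9 × 2 = -18 cm/s
Δv = -83 cm/s, so v(10) = 10 + (-83) = -73 cm/s.

-73 cm/s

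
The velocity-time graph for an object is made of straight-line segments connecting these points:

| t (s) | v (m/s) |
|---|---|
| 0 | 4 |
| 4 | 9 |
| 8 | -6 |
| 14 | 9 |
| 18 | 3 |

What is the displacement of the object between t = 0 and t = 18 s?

Displacement is the signed area under the v-t curve.
0–4 s: ½(4 + 9)(4) = 26 m
4–8 s: ½(9 + -6)(4) = 6 m
8–14 s: ½(-6 + 9)(6) = 9 m
14–18 s: ½(9 + 3)(4) = 24 m
Net displacement = 65 m

65 m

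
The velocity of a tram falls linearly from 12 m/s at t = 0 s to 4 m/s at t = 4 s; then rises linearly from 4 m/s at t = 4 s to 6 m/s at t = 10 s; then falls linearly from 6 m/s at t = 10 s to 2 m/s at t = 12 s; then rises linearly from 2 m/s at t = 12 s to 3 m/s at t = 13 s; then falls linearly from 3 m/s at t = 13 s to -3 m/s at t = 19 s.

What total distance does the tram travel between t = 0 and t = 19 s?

Total distance travelled is ∫|v| dt — sum the magnitudes of each area piece.
0–4 s: |½(12 + 4)(4)| = 32 m
4–10 s: |½(4 + 6)(6)| = 30 m
10–12 s: |½(6 + 2)(2)| = 8 m
12–13 s: |½(2 + 3)(1)| = 2.5 m
13–19 s: v = 0 at t = 16 s; triangle areas 4.5 + 4.5 = 9 m
Total distance = 81.5 m

81.5 m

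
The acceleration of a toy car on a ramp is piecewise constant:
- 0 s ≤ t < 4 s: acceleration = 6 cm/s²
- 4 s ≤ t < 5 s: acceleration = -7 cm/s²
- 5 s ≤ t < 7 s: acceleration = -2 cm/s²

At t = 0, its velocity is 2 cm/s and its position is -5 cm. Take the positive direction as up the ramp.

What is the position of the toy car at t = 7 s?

On each constant-a segment, Δv = aΔt and Δx = v₀Δt + ½aΔt²; chain segment to segment.
0–4 s: v starts 2 cm/s; Δx = 2·4 + ½·6·4² = 56 cm; v ends 26 cm/s.
4–5 s: v starts 26 cm/s; Δx = 26·1 + ½·-7·1² = 22.5 cm; v ends 19 cm/s.
5–7 s: v starts 19 cm/s; Δx = 19·2 + ½·-2·2² = 34 cm; v ends 15 cm/s.
x(7) = -5 + Σ Δx = 107.5 cm.

107.5 cm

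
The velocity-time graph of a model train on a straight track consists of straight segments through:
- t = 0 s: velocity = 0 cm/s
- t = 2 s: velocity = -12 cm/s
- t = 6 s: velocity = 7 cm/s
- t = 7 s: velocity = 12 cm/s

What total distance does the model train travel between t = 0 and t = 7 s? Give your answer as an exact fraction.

1589/38 cm

Total distance travelled is ∫|v| dt — sum the magnitudes of each area piece.
0–2 s: |½(0 + -12)(2)| = 12 cm
2–6 s: v = 0 at t = 86/19 s; triangle areas 288/19 + 98/19 = 386/19 cm
6–7 s: |½(7 + 12)(1)| = 9.5 cm
Total distance = 1589/38 cm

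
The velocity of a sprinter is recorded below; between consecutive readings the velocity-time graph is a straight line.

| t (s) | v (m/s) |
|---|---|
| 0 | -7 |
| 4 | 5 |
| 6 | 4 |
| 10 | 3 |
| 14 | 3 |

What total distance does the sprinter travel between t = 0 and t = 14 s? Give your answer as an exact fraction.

Total distance travelled is ∫|v| dt — sum the magnitudes of each area piece.
0–4 s: v = 0 at t = 7/3 s; triangle areas 49/6 + 25/6 = 37/3 m
4–6 s: |½(5 + 4)(2)| = 9 m
6–10 s: |½(4 + 3)(4)| = 14 m
10–14 s: |3| × 4 = 12 m
Total distance = 142/3 m

142/3 m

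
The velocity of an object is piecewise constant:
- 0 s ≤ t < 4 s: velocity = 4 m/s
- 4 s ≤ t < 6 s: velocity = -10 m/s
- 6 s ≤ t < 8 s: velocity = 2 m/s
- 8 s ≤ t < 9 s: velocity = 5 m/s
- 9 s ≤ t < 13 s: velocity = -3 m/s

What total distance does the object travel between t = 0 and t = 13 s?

Distance (not displacement) is the total path length: add the absolute areas under v-t.
0–4 s: |4| × 4 = 16 m
4–6 s: |-10| × 2 = 20 m
6–8 s: |2| × 2 = 4 m
8–9 s: |5| × 1 = 5 m
9–13 s: |-3| × 4 = 12 m
Total distance = 57 m

57 m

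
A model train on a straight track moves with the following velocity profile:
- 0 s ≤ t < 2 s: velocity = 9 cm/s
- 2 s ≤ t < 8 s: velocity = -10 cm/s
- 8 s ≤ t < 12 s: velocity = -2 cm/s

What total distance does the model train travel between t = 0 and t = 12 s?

86 cm

Distance (not displacement) is the total path length: add the absolute areas under v-t.
0–2 s: |9| × 2 = 18 cm
2–8 s: |-10| × 6 = 60 cm
8–12 s: |-2| × 4 = 8 cm
Total distance = 86 cm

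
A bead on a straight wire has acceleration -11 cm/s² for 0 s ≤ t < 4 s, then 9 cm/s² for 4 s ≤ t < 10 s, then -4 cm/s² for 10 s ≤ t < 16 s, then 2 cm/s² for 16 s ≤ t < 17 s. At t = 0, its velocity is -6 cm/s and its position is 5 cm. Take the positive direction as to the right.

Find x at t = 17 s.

On each constant-a segment, Δv = aΔt and Δx = v₀Δt + ½aΔt²; chain segment to segment.
0–4 s: v starts -6 cm/s; Δx = -6·4 + ½·-11·4² = -112 cm; v ends -50 cm/s.
4–10 s: v starts -50 cm/s; Δx = -50·6 + ½·9·6² = -138 cm; v ends 4 cm/s.
10–16 s: v starts 4 cm/s; Δx = 4·6 + ½·-4·6² = -48 cm; v ends -20 cm/s.
16–17 s: v starts -20 cm/s; Δx = -20·1 + ½·2·1² = -19 cm; v ends -18 cm/s.
x(17) = 5 + Σ Δx = -312 cm.

-312 cm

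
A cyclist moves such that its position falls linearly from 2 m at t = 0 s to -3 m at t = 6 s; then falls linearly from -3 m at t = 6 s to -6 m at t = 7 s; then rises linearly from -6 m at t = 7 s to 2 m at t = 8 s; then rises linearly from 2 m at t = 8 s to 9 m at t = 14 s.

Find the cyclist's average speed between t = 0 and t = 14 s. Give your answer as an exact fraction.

23/14 m/s

Average speed = (total path length)/(elapsed time); on a piecewise-linear x-t graph the path length is Σ|Δx|.
0–6 s: |Δx| = |-3 − 2| = 5 m
6–7 s: |Δx| = |-6 − -3| = 3 m
7–8 s: |Δx| = |2 − -6| = 8 m
8–14 s: |Δx| = |9 − 2| = 7 m
Total path = 23 m; average speed = 23/14 = 23/14 m/s.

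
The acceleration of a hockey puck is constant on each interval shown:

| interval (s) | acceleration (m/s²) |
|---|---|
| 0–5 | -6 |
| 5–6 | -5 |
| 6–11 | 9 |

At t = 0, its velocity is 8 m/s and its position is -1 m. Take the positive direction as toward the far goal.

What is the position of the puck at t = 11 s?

On each constant-a segment, Δv = aΔt and Δx = v₀Δt + ½aΔt²; chain segment to segment.
0–5 s: v starts 8 m/s; Δx = 8·5 + ½·-6·5² = -35 m; v ends -22 m/s.
5–6 s: v starts -22 m/s; Δx = -22·1 + ½·-5·1² = -24.5 m; v ends -27 m/s.
6–11 s: v starts -27 m/s; Δx = -27·5 + ½·9·5² = -22.5 m; v ends 18 m/s.
x(11) = -1 + Σ Δx = -83 m.

-83 m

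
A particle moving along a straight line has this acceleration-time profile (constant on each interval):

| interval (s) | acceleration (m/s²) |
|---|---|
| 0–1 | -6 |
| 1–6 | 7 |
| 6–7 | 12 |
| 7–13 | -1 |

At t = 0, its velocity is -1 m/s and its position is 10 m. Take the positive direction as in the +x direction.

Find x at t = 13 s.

On each constant-a segment, Δv = aΔt and Δx = v₀Δt + ½aΔt²; chain segment to segment.
0–1 s: v starts -1 m/s; Δx = -1·1 + ½·-6·1² = -4 m; v ends -7 m/s.
1–6 s: v starts -7 m/s; Δx = -7·5 + ½·7·5² = 52.5 m; v ends 28 m/s.
6–7 s: v starts 28 m/s; Δx = 28·1 + ½·12·1² = 34 m; v ends 40 m/s.
7–13 s: v starts 40 m/s; Δx = 40·6 + ½·-1·6² = 222 m; v ends 34 m/s.
x(13) = 10 + Σ Δx = 314.5 m.

314.5 m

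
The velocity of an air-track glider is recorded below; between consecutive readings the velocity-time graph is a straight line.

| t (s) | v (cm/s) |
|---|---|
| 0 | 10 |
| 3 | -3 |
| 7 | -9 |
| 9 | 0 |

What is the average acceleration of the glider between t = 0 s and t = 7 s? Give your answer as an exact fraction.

-19/7 cm/s²

Average acceleration = Δv/Δt = (-9 − 10)/(7 − 0) = -19/7 cm/s².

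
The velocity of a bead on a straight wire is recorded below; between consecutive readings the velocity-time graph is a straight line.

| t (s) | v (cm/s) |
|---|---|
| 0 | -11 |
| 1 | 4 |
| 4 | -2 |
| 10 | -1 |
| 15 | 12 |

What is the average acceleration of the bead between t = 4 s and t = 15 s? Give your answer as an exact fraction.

14/11 cm/s²

Average acceleration = Δv/Δt = (12 − -2)/(15 − 4) = 14/11 cm/s².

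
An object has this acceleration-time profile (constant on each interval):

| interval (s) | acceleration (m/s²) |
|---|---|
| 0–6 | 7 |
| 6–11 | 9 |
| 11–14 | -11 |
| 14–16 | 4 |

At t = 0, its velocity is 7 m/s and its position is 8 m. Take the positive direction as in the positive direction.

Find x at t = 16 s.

896 m

On each constant-a segment, Δv = aΔt and Δx = v₀Δt + ½aΔt²; chain segment to segment.
0–6 s: v starts 7 m/s; Δx = 7·6 + ½·7·6² = 168 m; v ends 49 m/s.
6–11 s: v starts 49 m/s; Δx = 49·5 + ½·9·5² = 357.5 m; v ends 94 m/s.
11–14 s: v starts 94 m/s; Δx = 94·3 + ½·-11·3² = 232.5 m; v ends 61 m/s.
14–16 s: v starts 61 m/s; Δx = 61·2 + ½·4·2² = 130 m; v ends 69 m/s.
x(16) = 8 + Σ Δx = 896 m.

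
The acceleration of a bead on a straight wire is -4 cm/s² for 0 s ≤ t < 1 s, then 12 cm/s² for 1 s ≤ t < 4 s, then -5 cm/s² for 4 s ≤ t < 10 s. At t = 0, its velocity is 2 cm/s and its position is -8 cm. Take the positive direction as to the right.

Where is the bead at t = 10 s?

154 cm

On each constant-a segment, Δv = aΔt and Δx = v₀Δt + ½aΔt²; chain segment to segment.
0–1 s: v starts 2 cm/s; Δx = 2·1 + ½·-4·1² = 0 cm; v ends -2 cm/s.
1–4 s: v starts -2 cm/s; Δx = -2·3 + ½·12·3² = 48 cm; v ends 34 cm/s.
4–10 s: v starts 34 cm/s; Δx = 34·6 + ½·-5·6² = 114 cm; v ends 4 cm/s.
x(10) = -8 + Σ Δx = 154 cm.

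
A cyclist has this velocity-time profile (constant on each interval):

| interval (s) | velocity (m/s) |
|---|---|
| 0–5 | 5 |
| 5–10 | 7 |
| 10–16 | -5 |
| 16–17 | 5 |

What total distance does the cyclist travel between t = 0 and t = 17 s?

Distance (not displacement) is the total path length: add the absolute areas under v-t.
0–5 s: |5| × 5 = 25 m
5–10 s: |7| × 5 = 35 m
10–16 s: |-5| × 6 = 30 m
16–17 s: |5| × 1 = 5 m
Total distance = 95 m

95 m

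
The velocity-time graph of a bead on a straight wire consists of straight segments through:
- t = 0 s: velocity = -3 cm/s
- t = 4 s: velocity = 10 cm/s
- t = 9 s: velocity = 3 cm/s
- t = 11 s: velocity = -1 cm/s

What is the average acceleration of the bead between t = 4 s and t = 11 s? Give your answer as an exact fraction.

Average acceleration = Δv/Δt = (-1 − 10)/(11 − 4) = -11/7 cm/s².

-11/7 cm/s²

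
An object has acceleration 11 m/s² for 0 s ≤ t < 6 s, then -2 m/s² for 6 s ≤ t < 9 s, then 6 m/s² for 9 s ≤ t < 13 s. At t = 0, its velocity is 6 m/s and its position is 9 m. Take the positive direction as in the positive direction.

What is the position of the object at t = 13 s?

On each constant-a segment, Δv = aΔt and Δx = v₀Δt + ½aΔt²; chain segment to segment.
0–6 s: v starts 6 m/s; Δx = 6·6 + ½·11·6² = 234 m; v ends 72 m/s.
6–9 s: v starts 72 m/s; Δx = 72·3 + ½·-2·3² = 207 m; v ends 66 m/s.
9–13 s: v starts 66 m/s; Δx = 66·4 + ½·6·4² = 312 m; v ends 90 m/s.
x(13) = 9 + Σ Δx = 762 m.

762 m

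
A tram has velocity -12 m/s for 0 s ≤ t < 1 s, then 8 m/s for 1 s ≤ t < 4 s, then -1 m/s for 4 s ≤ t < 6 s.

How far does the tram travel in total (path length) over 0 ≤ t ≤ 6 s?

38 m

Distance (not displacement) is the total path length: add the absolute areas under v-t.
0–1 s: |-12| × 1 = 12 m
1–4 s: |8| × 3 = 24 m
4–6 s: |-1| × 2 = 2 m
Total distance = 38 m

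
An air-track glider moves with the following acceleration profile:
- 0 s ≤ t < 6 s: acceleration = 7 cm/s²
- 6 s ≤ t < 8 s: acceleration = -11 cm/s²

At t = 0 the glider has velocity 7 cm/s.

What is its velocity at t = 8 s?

27 cm/s

Δv equals the area under the a-t graph; then v = v₀ + Δv.
0–6 s: 7 × 6 = 42 cm/s
6–8 s: -11 × 2 = -22 cm/s
Δv = 20 cm/s, so v(8) = 7 + (20) = 27 cm/s.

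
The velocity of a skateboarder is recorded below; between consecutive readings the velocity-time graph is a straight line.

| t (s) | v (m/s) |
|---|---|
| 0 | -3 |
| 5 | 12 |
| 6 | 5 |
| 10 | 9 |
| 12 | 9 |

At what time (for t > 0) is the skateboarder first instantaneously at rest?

t = 1 s

v changes sign on 0–5 s (from -3 to 12); the graph is linear there, so v = 0 at t = 0 + (3)·(5 − 0)/(12 − -3) = 1 s.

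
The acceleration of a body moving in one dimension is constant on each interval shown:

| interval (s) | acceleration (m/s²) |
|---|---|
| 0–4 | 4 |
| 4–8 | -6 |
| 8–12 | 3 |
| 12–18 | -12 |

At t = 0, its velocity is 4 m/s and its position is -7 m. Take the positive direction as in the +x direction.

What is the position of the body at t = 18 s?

-87 m

On each constant-a segment, Δv = aΔt and Δx = v₀Δt + ½aΔt²; chain segment to segment.
0–4 s: v starts 4 m/s; Δx = 4·4 + ½·4·4² = 48 m; v ends 20 m/s.
4–8 s: v starts 20 m/s; Δx = 20·4 + ½·-6·4² = 32 m; v ends -4 m/s.
8–12 s: v starts -4 m/s; Δx = -4·4 + ½·3·4² = 8 m; v ends 8 m/s.
12–18 s: v starts 8 m/s; Δx = 8·6 + ½·-12·6² = -168 m; v ends -64 m/s.
x(18) = -7 + Σ Δx = -87 m.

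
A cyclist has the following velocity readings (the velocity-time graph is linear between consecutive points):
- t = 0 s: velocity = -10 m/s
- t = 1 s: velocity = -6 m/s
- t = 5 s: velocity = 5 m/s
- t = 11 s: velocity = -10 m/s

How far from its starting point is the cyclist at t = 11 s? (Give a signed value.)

-25 m

Net displacement equals the area under the velocity-time graph (areas below the axis count negative).
0–1 s: ½(-10 + -6)(1) = -8 m
1–5 s: ½(-6 + 5)(4) = -2 m
5–11 s: ½(5 + -10)(6) = -15 m
Net displacement = -25 m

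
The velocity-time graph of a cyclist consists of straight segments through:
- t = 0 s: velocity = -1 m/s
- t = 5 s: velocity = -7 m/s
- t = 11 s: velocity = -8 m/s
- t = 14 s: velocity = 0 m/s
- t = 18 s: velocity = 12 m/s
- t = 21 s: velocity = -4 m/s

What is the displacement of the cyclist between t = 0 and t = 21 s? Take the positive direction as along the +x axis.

Displacement is the signed area under the v-t curve.
0–5 s: ½(-1 + -7)(5) = -20 m
5–11 s: ½(-7 + -8)(6) = -45 m
11–14 s: ½(-8 + 0)(3) = -12 m
14–18 s: ½(0 + 12)(4) = 24 m
18–21 s: ½(12 + -4)(3) = 12 m
Net displacement = -41 m

-41 m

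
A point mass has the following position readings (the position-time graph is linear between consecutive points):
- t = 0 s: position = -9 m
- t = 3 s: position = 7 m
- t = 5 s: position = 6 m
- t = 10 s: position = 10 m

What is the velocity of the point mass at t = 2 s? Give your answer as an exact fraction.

Velocity is the slope of the x-t graph on 0–3 s: (7 − -9)/(3 − 0) = 16/3 m/s.

16/3 m/s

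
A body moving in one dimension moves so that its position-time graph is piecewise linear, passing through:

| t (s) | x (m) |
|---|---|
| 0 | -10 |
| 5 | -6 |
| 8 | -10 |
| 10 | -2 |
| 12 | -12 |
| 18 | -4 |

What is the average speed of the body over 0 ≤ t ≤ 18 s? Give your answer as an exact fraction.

17/9 m/s

Average speed = (total path length)/(elapsed time); on a piecewise-linear x-t graph the path length is Σ|Δx|.
0–5 s: |Δx| = |-6 − -10| = 4 m
5–8 s: |Δx| = |-10 − -6| = 4 m
8–10 s: |Δx| = |-2 − -10| = 8 m
10–12 s: |Δx| = |-12 − -2| = 10 m
12–18 s: |Δx| = |-4 − -12| = 8 m
Total path = 34 m; average speed = 34/18 = 17/9 m/s.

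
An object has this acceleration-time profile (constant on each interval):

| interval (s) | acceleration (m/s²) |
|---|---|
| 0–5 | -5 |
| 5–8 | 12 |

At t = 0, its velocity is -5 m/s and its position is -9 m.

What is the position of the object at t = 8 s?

-132.5 m

On each constant-a segment, Δv = aΔt and Δx = v₀Δt + ½aΔt²; chain segment to segment.
0–5 s: v starts -5 m/s; Δx = -5·5 + ½·-5·5² = -87.5 m; v ends -30 m/s.
5–8 s: v starts -30 m/s; Δx = -30·3 + ½·12·3² = -36 m; v ends 6 m/s.
x(8) = -9 + Σ Δx = -132.5 m.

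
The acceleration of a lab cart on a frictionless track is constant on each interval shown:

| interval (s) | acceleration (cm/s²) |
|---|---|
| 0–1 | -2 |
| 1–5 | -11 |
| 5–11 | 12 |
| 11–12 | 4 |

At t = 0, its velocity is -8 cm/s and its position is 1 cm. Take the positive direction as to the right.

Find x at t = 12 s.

-224 cm

On each constant-a segment, Δv = aΔt and Δx = v₀Δt + ½aΔt²; chain segment to segment.
0–1 s: v starts -8 cm/s; Δx = -8·1 + ½·-2·1² = -9 cm; v ends -10 cm/s.
1–5 s: v starts -10 cm/s; Δx = -10·4 + ½·-11·4² = -128 cm; v ends -54 cm/s.
5–11 s: v starts -54 cm/s; Δx = -54·6 + ½·12·6² = -108 cm; v ends 18 cm/s.
11–12 s: v starts 18 cm/s; Δx = 18·1 + ½·4·1² = 20 cm; v ends 22 cm/s.
x(12) = 1 + Σ Δx = -224 cm.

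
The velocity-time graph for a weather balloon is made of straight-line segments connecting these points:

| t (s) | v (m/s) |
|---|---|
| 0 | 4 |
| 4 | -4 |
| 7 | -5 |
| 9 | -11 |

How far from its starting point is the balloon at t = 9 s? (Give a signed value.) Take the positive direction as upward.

-29.5 m

Net displacement equals the area under the velocity-time graph (areas below the axis count negative).
0–4 s: ½(4 + -4)(4) = 0 m
4–7 s: ½(-4 + -5)(3) = -13.5 m
7–9 s: ½(-5 + -11)(2) = -16 m
Net displacement = -29.5 m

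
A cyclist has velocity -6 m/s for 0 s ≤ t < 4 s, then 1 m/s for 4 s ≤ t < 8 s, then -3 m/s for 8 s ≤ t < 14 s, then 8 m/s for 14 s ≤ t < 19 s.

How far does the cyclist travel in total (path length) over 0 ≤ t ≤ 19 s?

Distance (not displacement) is the total path length: add the absolute areas under v-t.
0–4 s: |-6| × 4 = 24 m
4–8 s: |1| × 4 = 4 m
8–14 s: |-3| × 6 = 18 m
14–19 s: |8| × 5 = 40 m
Total distance = 86 m

86 m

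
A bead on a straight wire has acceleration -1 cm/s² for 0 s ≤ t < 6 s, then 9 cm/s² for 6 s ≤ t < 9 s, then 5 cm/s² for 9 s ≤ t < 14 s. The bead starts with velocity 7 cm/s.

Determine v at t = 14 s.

53 cm/s

Δv equals the area under the a-t graph; then v = v₀ + Δv.
0–6 s: -1 × 6 = -6 cm/s
6–9 s: 9 × 3 = 27 cm/s
9–14 s: 5 × 5 = 25 cm/s
Δv = 46 cm/s, so v(14) = 7 + (46) = 53 cm/s.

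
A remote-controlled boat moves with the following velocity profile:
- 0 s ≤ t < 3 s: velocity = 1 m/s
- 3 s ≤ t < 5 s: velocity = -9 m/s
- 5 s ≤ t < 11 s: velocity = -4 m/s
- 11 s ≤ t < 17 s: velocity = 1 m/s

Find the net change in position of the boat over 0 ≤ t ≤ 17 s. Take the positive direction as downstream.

Displacement is the signed area under the v-t curve.
0–3 s: 1 × 3 = 3 m
3–5 s: -9 × 2 = -18 m
5–11 s: -4 × 6 = -24 m
11–17 s: 1 × 6 = 6 m
Net displacement = -33 m

-33 m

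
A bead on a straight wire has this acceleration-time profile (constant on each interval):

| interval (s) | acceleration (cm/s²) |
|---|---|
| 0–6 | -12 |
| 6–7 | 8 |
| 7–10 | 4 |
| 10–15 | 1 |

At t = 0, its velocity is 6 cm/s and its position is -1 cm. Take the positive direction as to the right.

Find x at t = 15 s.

-616.5 cm

On each constant-a segment, Δv = aΔt and Δx = v₀Δt + ½aΔt²; chain segment to segment.
0–6 s: v starts 6 cm/s; Δx = 6·6 + ½·-12·6² = -180 cm; v ends -66 cm/s.
6–7 s: v starts -66 cm/s; Δx = -66·1 + ½·8·1² = -62 cm; v ends -58 cm/s.
7–10 s: v starts -58 cm/s; Δx = -58·3 + ½·4·3² = -156 cm; v ends -46 cm/s.
10–15 s: v starts -46 cm/s; Δx = -46·5 + ½·1·5² = -217.5 cm; v ends -41 cm/s.
x(15) = -1 + Σ Δx = -616.5 cm.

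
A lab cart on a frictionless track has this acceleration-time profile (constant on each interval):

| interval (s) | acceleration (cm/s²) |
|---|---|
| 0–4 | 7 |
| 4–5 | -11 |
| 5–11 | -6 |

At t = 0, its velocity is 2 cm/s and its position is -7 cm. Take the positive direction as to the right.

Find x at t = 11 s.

On each constant-a segment, Δv = aΔt and Δx = v₀Δt + ½aΔt²; chain segment to segment.
0–4 s: v starts 2 cm/s; Δx = 2·4 + ½·7·4² = 64 cm; v ends 30 cm/s.
4–5 s: v starts 30 cm/s; Δx = 30·1 + ½·-11·1² = 24.5 cm; v ends 19 cm/s.
5–11 s: v starts 19 cm/s; Δx = 19·6 + ½·-6·6² = 6 cm; v ends -17 cm/s.
x(11) = -7 + Σ Δx = 87.5 cm.

87.5 cm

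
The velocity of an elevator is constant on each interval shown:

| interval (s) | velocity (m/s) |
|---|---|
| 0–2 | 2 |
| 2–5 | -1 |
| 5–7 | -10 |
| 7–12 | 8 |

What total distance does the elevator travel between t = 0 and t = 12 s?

Total distance travelled is ∫|v| dt — sum the magnitudes of each area piece.
0–2 s: |2| × 2 = 4 m
2–5 s: |-1| × 3 = 3 m
5–7 s: |-10| × 2 = 20 m
7–12 s: |8| × 5 = 40 m
Total distance = 67 m

67 m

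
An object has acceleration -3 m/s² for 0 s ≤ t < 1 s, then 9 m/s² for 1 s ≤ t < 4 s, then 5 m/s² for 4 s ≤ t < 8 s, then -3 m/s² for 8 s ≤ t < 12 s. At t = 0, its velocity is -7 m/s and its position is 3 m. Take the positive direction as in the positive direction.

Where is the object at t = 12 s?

On each constant-a segment, Δv = aΔt and Δx = v₀Δt + ½aΔt²; chain segment to segment.
0–1 s: v starts -7 m/s; Δx = -7·1 + ½·-3·1² = -8.5 m; v ends -10 m/s.
1–4 s: v starts -10 m/s; Δx = -10·3 + ½·9·3² = 10.5 m; v ends 17 m/s.
4–8 s: v starts 17 m/s; Δx = 17·4 + ½·5·4² = 108 m; v ends 37 m/s.
8–12 s: v starts 37 m/s; Δx = 37·4 + ½·-3·4² = 124 m; v ends 25 m/s.
x(12) = 3 + Σ Δx = 237 m.

237 m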